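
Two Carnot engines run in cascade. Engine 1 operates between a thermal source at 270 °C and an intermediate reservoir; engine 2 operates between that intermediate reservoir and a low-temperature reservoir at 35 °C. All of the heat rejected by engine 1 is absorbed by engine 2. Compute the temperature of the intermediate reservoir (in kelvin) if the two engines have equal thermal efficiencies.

T_H = 270 °C → 270 + 273.15 = 543.15 K.
T_C = 35 °C → 35 + 273.15 = 308.15 K.
Equal efficiencies require 1 − T_m/T_H = 1 − T_C/T_m, i.e. T_m/T_H = T_C/T_m, so T_m = √(T_H·T_C) = √(543.15 × 308.15) = 409.1 K.

T_m ≈ 409.1 K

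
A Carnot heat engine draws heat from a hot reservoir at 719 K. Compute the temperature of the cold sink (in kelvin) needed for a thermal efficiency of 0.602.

From η = 1 − T_C/T_H, T_C = T_H·(1 − η) = 719.00 × (1 − 0.602) = 286.2 K.

T_C ≈ 286.2 K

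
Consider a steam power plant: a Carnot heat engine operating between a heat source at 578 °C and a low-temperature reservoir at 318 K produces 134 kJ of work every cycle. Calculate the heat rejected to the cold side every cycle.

Q_C ≈ 79.92 kJ

T_H = 578 °C → 578 + 273.15 = 851.15 K.
For a reversible engine, η = 1 − T_C/T_H = 1 − 318.00/851.15 = 0.6264.
Since Q_C/Q_H = T_C/T_H and Q_H = W/η, Q_C = W·T_C/(T_H − T_C) = 134 × 318.00/533.15 = 79.92 kJ.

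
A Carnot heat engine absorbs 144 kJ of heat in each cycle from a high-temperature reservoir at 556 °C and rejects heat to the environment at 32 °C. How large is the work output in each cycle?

W ≈ 91.0 kJ

T_H = 556 °C → 556 + 273.15 = 829.15 K.
T_C = 32 °C → 32 + 273.15 = 305.15 K.
η_rev = 1 − T_C/T_H = 1 − 305.15/829.15 = 0.6320.
W = η·Q_H = 0.6320 × 144 = 91.0 kJ.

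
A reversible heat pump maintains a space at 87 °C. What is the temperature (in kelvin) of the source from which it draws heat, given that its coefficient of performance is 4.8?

T_H = 87 °C → 87 + 273.15 = 360.15 K.
COP_HP = T_H/(T_H − T_C) ⇒ T_C = T_H·(COP_HP − 1)/COP_HP = 360.15 × (4.8 − 1)/4.8 = 285 K.

T_C ≈ 285 K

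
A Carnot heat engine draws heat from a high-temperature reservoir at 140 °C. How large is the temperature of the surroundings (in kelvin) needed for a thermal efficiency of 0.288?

T_C ≈ 294 K

T_H = 140 °C → 140 + 273.15 = 413.15 K.
From η = 1 − T_C/T_H, T_C = T_H·(1 − η) = 413.15 × (1 − 0.288) = 294 K.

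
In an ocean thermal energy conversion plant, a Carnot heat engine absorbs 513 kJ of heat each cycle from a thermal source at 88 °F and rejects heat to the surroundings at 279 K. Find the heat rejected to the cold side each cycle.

T_H = 88 °F → (88 − 32) × 5/9 = 31.11 °C = 304.26 K.
Carnot efficiency: η = 1 − T_C/T_H = 1 − 279.00/304.26 = 0.0830.
For a reversible cycle Q_C/Q_H = T_C/T_H, so Q_C = 513 × 279.00/304.26 = 470 kJ.

Q_C ≈ 470 kJ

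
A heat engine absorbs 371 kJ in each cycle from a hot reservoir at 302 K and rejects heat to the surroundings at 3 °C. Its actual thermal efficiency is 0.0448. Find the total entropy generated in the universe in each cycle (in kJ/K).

ΔS_univ ≈ 0.0548 kJ/K

T_C = 3 °C → 3 + 273.15 = 276.15 K.
W = η·Q_H = 0.0448 × 371 = 16.62 kJ, so Q_C = Q_H − W = 354.4 kJ.
Entropy balance on the reservoirs: −Q_H/T_H = -1.228 kJ/K, +Q_C/T_C = 1.283 kJ/K.
ΔS_univ = −Q_H/T_H + Q_C/T_C = 0.0548 kJ/K (> 0, since η = 0.0448 < η_Carnot = 0.086).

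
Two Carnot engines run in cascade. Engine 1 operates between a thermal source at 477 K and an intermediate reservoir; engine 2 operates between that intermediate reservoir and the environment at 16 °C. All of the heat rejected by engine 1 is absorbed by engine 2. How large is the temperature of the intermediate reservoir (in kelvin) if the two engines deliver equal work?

T_m ≈ 383 K

T_C = 16 °C → 16 + 273.15 = 289.15 K.
For reversible stages Q_m = Q_H·(T_m/T_H). Setting W₁ = Q_H(1 − T_m/T_H) equal to W₂ = Q_m(1 − T_C/T_m) = Q_H·(T_m − T_C)/T_H gives T_H − T_m = T_m − T_C, so T_m = (T_H + T_C)/2 = (477.00 + 289.15)/2 = 383 K.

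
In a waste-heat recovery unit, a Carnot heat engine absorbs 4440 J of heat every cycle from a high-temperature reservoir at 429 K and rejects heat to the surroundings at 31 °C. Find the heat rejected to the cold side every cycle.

T_C = 31 °C → 31 + 273.15 = 304.15 K.
η_rev = 1 − T_C/T_H = 1 − 304.15/429.00 = 0.2910.
For a reversible cycle Q_C/Q_H = T_C/T_H, so Q_C = 4440 × 304.15/429.00 = 3150 J.

Q_C ≈ 3150 J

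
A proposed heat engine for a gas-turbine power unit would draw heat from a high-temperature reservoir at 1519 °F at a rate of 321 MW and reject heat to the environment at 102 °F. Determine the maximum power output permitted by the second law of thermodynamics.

T_H = 1519 °F → (1519 − 32) × 5/9 = 826.11 °C = 1099.26 K.
T_C = 102 °F → (102 − 32) × 5/9 = 38.89 °C = 312.04 K.
No engine can exceed the Carnot limit: η_max = 1 − T_C/T_H = 1 − 312.04/1099.26 = 0.7161.
W_max = η_max · Q_H = 0.7161 × 321 = 230 MW.

Ẇ_max ≈ 230 MW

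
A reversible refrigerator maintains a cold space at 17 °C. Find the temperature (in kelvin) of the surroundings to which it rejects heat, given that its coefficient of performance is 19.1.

T_C = 17 °C → 17 + 273.15 = 290.15 K.
COP_R = T_C/(T_H − T_C) ⇒ T_H = T_C·(1 + 1/COP_R) = 290.15 × (1 + 1/19.1) = 305.3 K.

T_H ≈ 305.3 K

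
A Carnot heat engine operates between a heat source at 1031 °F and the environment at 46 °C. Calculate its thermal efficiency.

η ≈ 0.6146

T_H = 1031 °F → (1031 − 32) × 5/9 = 555.00 °C = 828.15 K.
T_C = 46 °C → 46 + 273.15 = 319.15 K.
For a reversible engine, η = 1 − T_C/T_H = 1 − 319.15/828.15 = 0.6146.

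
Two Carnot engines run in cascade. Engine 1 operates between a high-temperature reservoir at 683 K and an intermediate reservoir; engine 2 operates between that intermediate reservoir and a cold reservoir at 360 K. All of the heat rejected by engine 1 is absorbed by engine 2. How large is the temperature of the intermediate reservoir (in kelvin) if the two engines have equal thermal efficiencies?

T_m ≈ 496 K

Equal efficiencies require 1 − T_m/T_H = 1 − T_C/T_m, i.e. T_m/T_H = T_C/T_m, so T_m = √(T_H·T_C) = √(683.00 × 360.00) = 496 K.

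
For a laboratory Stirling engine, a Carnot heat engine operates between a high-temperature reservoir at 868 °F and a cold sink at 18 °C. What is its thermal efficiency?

η ≈ 0.605

T_H = 868 °F → (868 − 32) × 5/9 = 464.44 °C = 737.59 K.
T_C = 18 °C → 18 + 273.15 = 291.15 K.
Since the cycle is reversible, η = 1 − T_C/T_H = 1 − 291.15/737.59 = 0.605.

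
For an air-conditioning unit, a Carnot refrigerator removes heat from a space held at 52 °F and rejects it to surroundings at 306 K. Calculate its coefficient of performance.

COP_R ≈ 13.1

T_C = 52 °F → (52 − 32) × 5/9 = 11.11 °C = 284.26 K.
COP_R = T_C/(T_H − T_C) = 284.26/(306.00 − 284.26) = 13.1.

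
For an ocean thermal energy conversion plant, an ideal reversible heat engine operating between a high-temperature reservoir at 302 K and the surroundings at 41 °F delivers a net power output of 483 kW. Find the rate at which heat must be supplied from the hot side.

Q̇_H ≈ 6120 kW

T_C = 41 °F → (41 − 32) × 5/9 = 5.00 °C = 278.15 K.
Carnot efficiency: η = 1 − T_C/T_H = 1 − 278.15/302.00 = 0.0790.
Q_H = W/η = 483/0.0790 = 6120 kW.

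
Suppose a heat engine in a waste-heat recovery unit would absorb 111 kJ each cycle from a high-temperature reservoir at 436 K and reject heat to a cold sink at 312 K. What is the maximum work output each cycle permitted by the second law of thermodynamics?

W_max ≈ 31.6 kJ

By the Carnot theorem, η_max = 1 − T_C/T_H = 1 − 312.00/436.00 = 0.2844.
W_max = η_max · Q_H = 0.2844 × 111 = 31.6 kJ.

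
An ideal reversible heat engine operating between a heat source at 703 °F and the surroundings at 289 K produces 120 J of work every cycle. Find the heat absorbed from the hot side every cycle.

Q_H ≈ 217 J

T_H = 703 °F → (703 − 32) × 5/9 = 372.78 °C = 645.93 K.
Carnot efficiency: η = 1 − T_C/T_H = 1 − 289.00/645.93 = 0.5526.
Q_H = W/η = 120/0.5526 = 217 J.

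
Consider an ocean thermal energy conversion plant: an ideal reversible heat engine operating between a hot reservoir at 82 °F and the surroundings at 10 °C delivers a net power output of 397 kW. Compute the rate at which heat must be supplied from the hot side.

Q̇_H ≈ 6720 kW

T_H = 82 °F → (82 − 32) × 5/9 = 27.78 °C = 300.93 K.
T_C = 10 °C → 10 + 273.15 = 283.15 K.
For a reversible engine, η = 1 − T_C/T_H = 1 − 283.15/300.93 = 0.0591.
Q_H = W/η = 397/0.0591 = 6720 kW.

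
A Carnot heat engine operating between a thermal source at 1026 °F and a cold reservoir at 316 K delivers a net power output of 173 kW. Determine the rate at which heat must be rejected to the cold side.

T_H = 1026 °F → (1026 − 32) × 5/9 = 552.22 °C = 825.37 K.
η_rev = 1 − T_C/T_H = 1 − 316.00/825.37 = 0.6171.
Since Q_C/Q_H = T_C/T_H and Q_H = W/η, Q_C = W·T_C/(T_H − T_C) = 173 × 316.00/509.37 = 107 kW.

Q̇_C ≈ 107 kW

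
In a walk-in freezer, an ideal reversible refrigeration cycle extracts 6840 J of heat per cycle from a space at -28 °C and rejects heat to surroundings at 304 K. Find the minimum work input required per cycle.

T_C = -28 °C → -28 + 273.15 = 245.15 K.
The reversible coefficient of performance is COP_R = T_C/(T_H − T_C) = 245.15/58.85 = 4.1657.
W = Q_C/COP_R = 6840/4.1657 = 1640 J.

W_in ≈ 1640 J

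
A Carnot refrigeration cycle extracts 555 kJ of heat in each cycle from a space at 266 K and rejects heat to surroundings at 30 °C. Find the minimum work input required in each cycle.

W_in ≈ 77.5 kJ

T_H = 30 °C → 30 + 273.15 = 303.15 K.
COP_R = T_C/(T_H − T_C) = 266.00/37.15 = 7.1602.
W = Q_C/COP_R = 555/7.1602 = 77.5 kJ.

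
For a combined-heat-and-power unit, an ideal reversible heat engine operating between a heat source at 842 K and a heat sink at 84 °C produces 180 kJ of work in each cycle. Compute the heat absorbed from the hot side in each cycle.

Q_H ≈ 313 kJ

T_C = 84 °C → 84 + 273.15 = 357.15 K.
For a reversible engine, η = 1 − T_C/T_H = 1 − 357.15/842.00 = 0.5758.
Q_H = W/η = 180/0.5758 = 313 kJ.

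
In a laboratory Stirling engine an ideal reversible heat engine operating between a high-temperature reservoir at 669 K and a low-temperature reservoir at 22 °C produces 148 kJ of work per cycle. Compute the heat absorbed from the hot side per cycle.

T_C = 22 °C → 22 + 273.15 = 295.15 K.
For a reversible engine, η = 1 − T_C/T_H = 1 − 295.15/669.00 = 0.5588.
Q_H = W/η = 148/0.5588 = 264.8 kJ.

Q_H ≈ 264.8 kJ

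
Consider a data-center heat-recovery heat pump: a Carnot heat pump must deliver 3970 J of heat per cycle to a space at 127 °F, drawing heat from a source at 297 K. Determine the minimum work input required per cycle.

T_H = 127 °F → (127 − 32) × 5/9 = 52.78 °C = 325.93 K.
For a reversible heat pump, COP_HP = T_H/(T_H − T_C) = 325.93/28.93 = 11.2669.
W = Q_H/COP_HP = 3970/11.2669 = 352.4 J.

W_in ≈ 352.4 J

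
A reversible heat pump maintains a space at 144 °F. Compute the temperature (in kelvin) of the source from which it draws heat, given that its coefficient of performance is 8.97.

T_H = 144 °F → (144 − 32) × 5/9 = 62.22 °C = 335.37 K.
COP_HP = T_H/(T_H − T_C) ⇒ T_C = T_H·(COP_HP − 1)/COP_HP = 335.37 × (8.97 − 1)/8.97 = 298 K.

T_C ≈ 298 K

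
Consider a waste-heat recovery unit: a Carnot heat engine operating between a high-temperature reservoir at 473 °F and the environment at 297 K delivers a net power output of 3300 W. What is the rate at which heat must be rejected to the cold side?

Q̇_C ≈ 4432 W

T_H = 473 °F → (473 − 32) × 5/9 = 245.00 °C = 518.15 K.
For a reversible engine, η = 1 − T_C/T_H = 1 − 297.00/518.15 = 0.4268.
Since Q_C/Q_H = T_C/T_H and Q_H = W/η, Q_C = W·T_C/(T_H − T_C) = 3300 × 297.00/221.15 = 4432 W.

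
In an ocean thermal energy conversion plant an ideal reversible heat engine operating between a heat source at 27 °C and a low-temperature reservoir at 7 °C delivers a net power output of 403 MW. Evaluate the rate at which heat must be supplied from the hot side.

Q̇_H ≈ 6050 MW

T_H = 27 °C → 27 + 273.15 = 300.15 K.
T_C = 7 °C → 7 + 273.15 = 280.15 K.
The Carnot efficiency is η = 1 − T_C/T_H = 1 − 280.15/300.15 = 0.0666.
Q_H = W/η = 403/0.0666 = 6050 MW.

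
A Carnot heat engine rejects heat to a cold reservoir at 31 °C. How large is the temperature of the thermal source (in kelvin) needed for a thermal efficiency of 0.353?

T_C = 31 °C → 31 + 273.15 = 304.15 K.
From η = 1 − T_C/T_H, solving for T_H gives T_H = T_C/(1 − η) = 304.15/(1 − 0.353) = 470 K.

T_H ≈ 470 K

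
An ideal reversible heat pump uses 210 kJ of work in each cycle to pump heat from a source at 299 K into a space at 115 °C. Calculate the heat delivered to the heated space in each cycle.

Q_H ≈ 914.3 kJ

T_H = 115 °C → 115 + 273.15 = 388.15 K.
The Carnot heat-pump COP is COP_HP = T_H/(T_H − T_C) = 388.15/89.15 = 4.3539.
Q_H = COP_HP · W = 4.3539 × 210 = 914.3 kJ.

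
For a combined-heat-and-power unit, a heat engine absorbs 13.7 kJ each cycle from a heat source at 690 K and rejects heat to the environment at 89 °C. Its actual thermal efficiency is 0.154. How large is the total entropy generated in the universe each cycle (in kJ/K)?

ΔS_univ ≈ 0.01215 kJ/K

T_C = 89 °C → 89 + 273.15 = 362.15 K.
W = η·Q_H = 0.154 × 13.7 = 2.110 kJ, so Q_C = Q_H − W = 11.59 kJ.
Entropy balance on the reservoirs: −Q_H/T_H = -0.01986 kJ/K, +Q_C/T_C = 0.03200 kJ/K.
ΔS_univ = −Q_H/T_H + Q_C/T_C = 0.01215 kJ/K (> 0, since η = 0.154 < η_Carnot = 0.475).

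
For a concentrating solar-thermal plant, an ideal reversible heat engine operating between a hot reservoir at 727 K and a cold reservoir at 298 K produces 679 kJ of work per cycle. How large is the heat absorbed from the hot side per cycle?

Q_H ≈ 1150 kJ

For a reversible engine, η = 1 − T_C/T_H = 1 − 298.00/727.00 = 0.5901.
Q_H = W/η = 679/0.5901 = 1150 kJ.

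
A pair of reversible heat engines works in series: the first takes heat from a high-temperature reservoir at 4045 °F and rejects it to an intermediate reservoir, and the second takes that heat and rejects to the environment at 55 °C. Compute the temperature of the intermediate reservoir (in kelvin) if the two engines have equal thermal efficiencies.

T_H = 4045 °F → (4045 − 32) × 5/9 = 2229.44 °C = 2502.59 K.
T_C = 55 °C → 55 + 273.15 = 328.15 K.
Equal efficiencies require 1 − T_m/T_H = 1 − T_C/T_m, i.e. T_m/T_H = T_C/T_m, so T_m = √(T_H·T_C) = √(2502.59 × 328.15) = 906 K.

T_m ≈ 906 K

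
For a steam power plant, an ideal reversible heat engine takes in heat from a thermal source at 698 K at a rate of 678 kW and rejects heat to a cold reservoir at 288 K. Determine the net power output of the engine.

Since the cycle is reversible, η = 1 − T_C/T_H = 1 − 288.00/698.00 = 0.5874.
W = η·Q_H = 0.5874 × 678 = 398 kW.

Ẇ ≈ 398 kW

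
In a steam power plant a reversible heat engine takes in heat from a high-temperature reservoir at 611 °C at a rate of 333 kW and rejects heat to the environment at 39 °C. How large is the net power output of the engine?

Ẇ ≈ 215.4 kW

T_H = 611 °C → 611 + 273.15 = 884.15 K.
T_C = 39 °C → 39 + 273.15 = 312.15 K.
For a reversible engine, η = 1 − T_C/T_H = 1 − 312.15/884.15 = 0.6469.
W = η·Q_H = 0.6469 × 333 = 215.4 kW.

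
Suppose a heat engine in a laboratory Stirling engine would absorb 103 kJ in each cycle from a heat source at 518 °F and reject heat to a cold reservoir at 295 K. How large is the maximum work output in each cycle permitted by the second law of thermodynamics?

T_H = 518 °F → (518 − 32) × 5/9 = 270.00 °C = 543.15 K.
The second-law ceiling is the Carnot efficiency, η_max = 1 − T_C/T_H = 1 − 295.00/543.15 = 0.4569.
W_max = η_max · Q_H = 0.4569 × 103 = 47.1 kJ.

W_max ≈ 47.1 kJ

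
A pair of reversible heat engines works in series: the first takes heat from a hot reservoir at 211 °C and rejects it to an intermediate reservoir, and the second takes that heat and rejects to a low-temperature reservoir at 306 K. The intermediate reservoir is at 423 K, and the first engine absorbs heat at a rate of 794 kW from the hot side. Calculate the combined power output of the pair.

T_H = 211 °C → 211 + 273.15 = 484.15 K.
Two reversible stages in series are equivalent to a single Carnot engine between T_H and T_C, so η_total = 1 − T_C/T_H = 1 − 306.00/484.15 = 0.3680.
W_total = η_total · Q_H = 0.3680 × 794 = 292 kW.

Ẇ_total ≈ 292 kW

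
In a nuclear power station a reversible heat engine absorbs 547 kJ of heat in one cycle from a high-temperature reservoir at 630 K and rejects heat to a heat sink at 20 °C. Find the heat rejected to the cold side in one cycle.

T_C = 20 °C → 20 + 273.15 = 293.15 K.
η_rev = 1 − T_C/T_H = 1 − 293.15/630.00 = 0.5347.
For a reversible cycle Q_C/Q_H = T_C/T_H, so Q_C = 547 × 293.15/630.00 = 254.5 kJ.

Q_C ≈ 254.5 kJ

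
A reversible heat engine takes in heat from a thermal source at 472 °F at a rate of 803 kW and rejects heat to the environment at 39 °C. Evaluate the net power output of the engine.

Ẇ ≈ 318.7 kW

T_H = 472 °F → (472 − 32) × 5/9 = 244.44 °C = 517.59 K.
T_C = 39 °C → 39 + 273.15 = 312.15 K.
η_rev = 1 − T_C/T_H = 1 − 312.15/517.59 = 0.3969.
W = η·Q_H = 0.3969 × 803 = 318.7 kW.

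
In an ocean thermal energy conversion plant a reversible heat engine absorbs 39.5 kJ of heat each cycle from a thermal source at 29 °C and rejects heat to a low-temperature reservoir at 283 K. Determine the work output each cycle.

T_H = 29 °C → 29 + 273.15 = 302.15 K.
The Carnot efficiency is η = 1 − T_C/T_H = 1 − 283.00/302.15 = 0.0634.
W = η·Q_H = 0.0634 × 39.5 = 2.50 kJ.

W ≈ 2.50 kJ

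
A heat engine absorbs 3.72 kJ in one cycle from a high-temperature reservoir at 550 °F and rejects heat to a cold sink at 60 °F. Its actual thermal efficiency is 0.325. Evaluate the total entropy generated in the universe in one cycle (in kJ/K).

ΔS_univ ≈ 0.002066 kJ/K

T_H = 550 °F → (550 − 32) × 5/9 = 287.78 °C = 560.93 K.
T_C = 60 °F → (60 − 32) × 5/9 = 15.56 °C = 288.71 K.
W = η·Q_H = 0.325 × 3.72 = 1.209 kJ, so Q_C = Q_H − W = 2.511 kJ.
The hot reservoir loses entropy Q_H/T_H = 3.72/560.93 = 0.006632 kJ/K; the cold reservoir gains Q_C/T_C = 2.511/288.71 = 0.008697 kJ/K.
ΔS_univ = −Q_H/T_H + Q_C/T_C = 0.002066 kJ/K (> 0, since η = 0.325 < η_Carnot = 0.485).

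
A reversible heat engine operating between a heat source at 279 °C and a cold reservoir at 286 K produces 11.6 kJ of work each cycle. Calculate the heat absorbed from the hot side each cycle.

T_H = 279 °C → 279 + 273.15 = 552.15 K.
Carnot efficiency: η = 1 − T_C/T_H = 1 − 286.00/552.15 = 0.4820.
Q_H = W/η = 11.6/0.4820 = 24.1 kJ.

Q_H ≈ 24.1 kJ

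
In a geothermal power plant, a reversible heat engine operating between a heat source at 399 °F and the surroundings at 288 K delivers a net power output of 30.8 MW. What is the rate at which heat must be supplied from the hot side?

Q̇_H ≈ 77.72 MW

T_H = 399 °F → (399 − 32) × 5/9 = 203.89 °C = 477.04 K.
η_rev = 1 − T_C/T_H = 1 − 288.00/477.04 = 0.3963.
Q_H = W/η = 30.8/0.3963 = 77.72 MW.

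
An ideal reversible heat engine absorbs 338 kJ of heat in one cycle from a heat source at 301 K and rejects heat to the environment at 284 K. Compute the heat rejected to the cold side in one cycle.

Carnot efficiency: η = 1 − T_C/T_H = 1 − 284.00/301.00 = 0.0565.
For a reversible cycle Q_C/Q_H = T_C/T_H, so Q_C = 338 × 284.00/301.00 = 319 kJ.

Q_C ≈ 319 kJ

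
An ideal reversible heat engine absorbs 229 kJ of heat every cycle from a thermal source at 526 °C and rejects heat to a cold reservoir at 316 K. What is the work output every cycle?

T_H = 526 °C → 526 + 273.15 = 799.15 K.
η_rev = 1 − T_C/T_H = 1 − 316.00/799.15 = 0.6046.
W = η·Q_H = 0.6046 × 229 = 138 kJ.

W ≈ 138 kJ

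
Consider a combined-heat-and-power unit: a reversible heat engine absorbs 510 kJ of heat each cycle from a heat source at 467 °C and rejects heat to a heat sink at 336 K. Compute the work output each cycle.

W ≈ 278 kJ

T_H = 467 °C → 467 + 273.15 = 740.15 K.
The Carnot efficiency is η = 1 − T_C/T_H = 1 − 336.00/740.15 = 0.5460.
W = η·Q_H = 0.5460 × 510 = 278 kJ.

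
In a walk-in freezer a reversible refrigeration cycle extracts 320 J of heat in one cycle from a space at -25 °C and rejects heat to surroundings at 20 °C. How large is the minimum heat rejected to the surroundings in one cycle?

Q_H ≈ 378 J

T_H = 20 °C → 20 + 273.15 = 293.15 K.
T_C = -25 °C → -25 + 273.15 = 248.15 K.
For a reversible cycle Q_H/Q_C = T_H/T_C, so Q_H = Q_C·T_H/T_C = 320 × 293.15/248.15 = 378 J.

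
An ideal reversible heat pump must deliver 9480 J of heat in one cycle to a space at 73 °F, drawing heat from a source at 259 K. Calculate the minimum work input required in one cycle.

T_H = 73 °F → (73 − 32) × 5/9 = 22.78 °C = 295.93 K.
For a reversible heat pump, COP_HP = T_H/(T_H − T_C) = 295.93/36.93 = 8.0137.
W = Q_H/COP_HP = 9480/8.0137 = 1180 J.

W_in ≈ 1180 J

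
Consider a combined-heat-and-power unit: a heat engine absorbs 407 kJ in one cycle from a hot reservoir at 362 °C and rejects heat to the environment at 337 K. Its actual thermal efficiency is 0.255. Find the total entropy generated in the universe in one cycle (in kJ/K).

T_H = 362 °C → 362 + 273.15 = 635.15 K.
W = η·Q_H = 0.255 × 407 = 103.8 kJ, so Q_C = Q_H − W = 303.2 kJ.
The hot reservoir loses entropy Q_H/T_H = 407/635.15 = 0.6408 kJ/K; the cold reservoir gains Q_C/T_C = 303.2/337.00 = 0.8997 kJ/K.
ΔS_univ = −Q_H/T_H + Q_C/T_C = 0.259 kJ/K (> 0, since η = 0.255 < η_Carnot = 0.469).

ΔS_univ ≈ 0.259 kJ/K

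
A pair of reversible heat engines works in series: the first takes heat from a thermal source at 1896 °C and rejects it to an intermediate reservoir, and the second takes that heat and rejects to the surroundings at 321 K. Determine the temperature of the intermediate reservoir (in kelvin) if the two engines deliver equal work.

T_H = 1896 °C → 1896 + 273.15 = 2169.15 K.
For reversible stages Q_m = Q_H·(T_m/T_H). Setting W₁ = Q_H(1 − T_m/T_H) equal to W₂ = Q_m(1 − T_C/T_m) = Q_H·(T_m − T_C)/T_H gives T_H − T_m = T_m − T_C, so T_m = (T_H + T_C)/2 = (2169.15 + 321.00)/2 = 1250 K.

T_m ≈ 1250 K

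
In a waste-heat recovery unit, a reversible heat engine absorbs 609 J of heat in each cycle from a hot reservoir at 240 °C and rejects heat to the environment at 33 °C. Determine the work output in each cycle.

W ≈ 245.7 J

T_H = 240 °C → 240 + 273.15 = 513.15 K.
T_C = 33 °C → 33 + 273.15 = 306.15 K.
Carnot efficiency: η = 1 − T_C/T_H = 1 − 306.15/513.15 = 0.4034.
W = η·Q_H = 0.4034 × 609 = 245.7 J.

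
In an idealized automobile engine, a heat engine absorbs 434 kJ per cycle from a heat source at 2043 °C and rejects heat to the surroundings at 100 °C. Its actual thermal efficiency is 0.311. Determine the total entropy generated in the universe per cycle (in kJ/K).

ΔS_univ ≈ 0.614 kJ/K

T_H = 2043 °C → 2043 + 273.15 = 2316.15 K.
T_C = 100 °C → 100 + 273.15 = 373.15 K.
W = η·Q_H = 0.311 × 434 = 135.0 kJ, so Q_C = Q_H − W = 299.0 kJ.
Reservoir entropy changes: ΔS_H = −Q_H/T_H = −434/2316.15 = -0.1874 kJ/K and ΔS_C = +Q_C/T_C = 299.0/373.15 = 0.8014 kJ/K.
ΔS_univ = −Q_H/T_H + Q_C/T_C = 0.614 kJ/K (> 0, since η = 0.311 < η_Carnot = 0.839).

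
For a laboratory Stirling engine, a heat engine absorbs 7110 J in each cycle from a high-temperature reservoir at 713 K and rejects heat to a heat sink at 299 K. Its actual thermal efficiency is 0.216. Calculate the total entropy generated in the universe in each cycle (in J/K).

W = η·Q_H = 0.216 × 7110 = 1536 J, so Q_C = Q_H − W = 5574 J.
The hot reservoir loses entropy Q_H/T_H = 7110/713.00 = 9.972 J/K; the cold reservoir gains Q_C/T_C = 5574/299.00 = 18.64 J/K.
ΔS_univ = −Q_H/T_H + Q_C/T_C = 8.671 J/K (> 0, since η = 0.216 < η_Carnot = 0.581).

ΔS_univ ≈ 8.671 J/K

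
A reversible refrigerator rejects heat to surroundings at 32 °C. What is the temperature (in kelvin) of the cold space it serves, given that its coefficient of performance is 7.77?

T_C ≈ 270 K

T_H = 32 °C → 32 + 273.15 = 305.15 K.
COP_R = T_C/(T_H − T_C) ⇒ T_C = T_H·COP_R/(1 + COP_R) = 305.15 × 7.77/(1 + 7.77) = 270 K.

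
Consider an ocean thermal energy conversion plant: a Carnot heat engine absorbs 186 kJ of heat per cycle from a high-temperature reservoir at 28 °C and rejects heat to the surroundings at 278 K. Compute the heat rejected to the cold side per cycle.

T_H = 28 °C → 28 + 273.15 = 301.15 K.
Carnot efficiency: η = 1 − T_C/T_H = 1 − 278.00/301.15 = 0.0769.
For a reversible cycle Q_C/Q_H = T_C/T_H, so Q_C = 186 × 278.00/301.15 = 172 kJ.

Q_C ≈ 172 kJ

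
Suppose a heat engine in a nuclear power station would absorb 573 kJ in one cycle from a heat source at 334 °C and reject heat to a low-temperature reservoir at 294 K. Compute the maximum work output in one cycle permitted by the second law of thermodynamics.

T_H = 334 °C → 334 + 273.15 = 607.15 K.
No engine can exceed the Carnot limit: η_max = 1 − T_C/T_H = 1 − 294.00/607.15 = 0.5158.
W_max = η_max · Q_H = 0.5158 × 573 = 295.5 kJ.

W_max ≈ 295.5 kJ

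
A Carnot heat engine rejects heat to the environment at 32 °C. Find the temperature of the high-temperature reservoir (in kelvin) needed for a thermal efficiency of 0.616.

T_H ≈ 795 K

T_C = 32 °C → 32 + 273.15 = 305.15 K.
From η = 1 − T_C/T_H, solving for T_H gives T_H = T_C/(1 − η) = 305.15/(1 − 0.616) = 795 K.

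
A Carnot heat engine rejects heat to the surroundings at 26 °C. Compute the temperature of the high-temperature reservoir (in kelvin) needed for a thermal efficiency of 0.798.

T_H ≈ 1480 K

T_C = 26 °C → 26 + 273.15 = 299.15 K.
From η = 1 − T_C/T_H, solving for T_H gives T_H = T_C/(1 − η) = 299.15/(1 − 0.798) = 1480 K.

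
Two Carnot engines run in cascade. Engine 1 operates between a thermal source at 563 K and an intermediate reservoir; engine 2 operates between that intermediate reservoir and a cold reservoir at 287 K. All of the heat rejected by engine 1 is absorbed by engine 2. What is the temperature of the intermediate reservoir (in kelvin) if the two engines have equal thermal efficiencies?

Equal efficiencies require 1 − T_m/T_H = 1 − T_C/T_m, i.e. T_m/T_H = T_C/T_m, so T_m = √(T_H·T_C) = √(563.00 × 287.00) = 402.0 K.

T_m ≈ 402.0 K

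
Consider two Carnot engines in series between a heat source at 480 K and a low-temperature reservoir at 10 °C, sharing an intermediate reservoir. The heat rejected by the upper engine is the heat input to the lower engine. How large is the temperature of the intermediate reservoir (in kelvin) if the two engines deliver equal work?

T_m ≈ 381.6 K

T_C = 10 °C → 10 + 273.15 = 283.15 K.
For reversible stages Q_m = Q_H·(T_m/T_H). Setting W₁ = Q_H(1 − T_m/T_H) equal to W₂ = Q_m(1 − T_C/T_m) = Q_H·(T_m − T_C)/T_H gives T_H − T_m = T_m − T_C, so T_m = (T_H + T_C)/2 = (480.00 + 283.15)/2 = 381.6 K.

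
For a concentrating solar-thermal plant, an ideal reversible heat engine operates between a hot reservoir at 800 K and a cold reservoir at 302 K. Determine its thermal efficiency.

η ≈ 0.623

For a reversible engine, η = 1 − T_C/T_H = 1 − 302.00/800.00 = 0.623.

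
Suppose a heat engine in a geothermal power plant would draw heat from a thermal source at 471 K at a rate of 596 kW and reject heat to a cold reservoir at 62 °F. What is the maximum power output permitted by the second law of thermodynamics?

T_C = 62 °F → (62 − 32) × 5/9 = 16.67 °C = 289.82 K.
The upper bound on efficiency is η_max = 1 − T_C/T_H = 1 − 289.82/471.00 = 0.3847.
W_max = η_max · Q_H = 0.3847 × 596 = 229 kW.

Ẇ_max ≈ 229 kW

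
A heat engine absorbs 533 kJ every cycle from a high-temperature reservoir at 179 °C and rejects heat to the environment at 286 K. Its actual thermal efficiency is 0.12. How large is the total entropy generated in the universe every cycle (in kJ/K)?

ΔS_univ ≈ 0.461 kJ/K

T_H = 179 °C → 179 + 273.15 = 452.15 K.
W = η·Q_H = 0.12 × 533 = 63.96 kJ, so Q_C = Q_H − W = 469.0 kJ.
Reservoir entropy changes: ΔS_H = −Q_H/T_H = −533/452.15 = -1.179 kJ/K and ΔS_C = +Q_C/T_C = 469.0/286.00 = 1.640 kJ/K.
ΔS_univ = −Q_H/T_H + Q_C/T_C = 0.461 kJ/K (> 0, since η = 0.12 < η_Carnot = 0.367).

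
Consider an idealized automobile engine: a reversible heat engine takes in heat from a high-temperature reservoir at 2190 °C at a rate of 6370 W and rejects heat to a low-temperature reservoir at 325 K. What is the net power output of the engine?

T_H = 2190 °C → 2190 + 273.15 = 2463.15 K.
For a reversible engine, η = 1 − T_C/T_H = 1 − 325.00/2463.15 = 0.8681.
W = η·Q_H = 0.8681 × 6370 = 5530 W.

Ẇ ≈ 5530 W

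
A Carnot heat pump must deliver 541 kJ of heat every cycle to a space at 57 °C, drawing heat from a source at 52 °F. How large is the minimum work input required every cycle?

W_in ≈ 75.2 kJ

T_H = 57 °C → 57 + 273.15 = 330.15 K.
T_C = 52 °F → (52 − 32) × 5/9 = 11.11 °C = 284.26 K.
For a reversible heat pump, COP_HP = T_H/(T_H − T_C) = 330.15/45.89 = 7.1946.
W = Q_H/COP_HP = 541/7.1946 = 75.2 kJ.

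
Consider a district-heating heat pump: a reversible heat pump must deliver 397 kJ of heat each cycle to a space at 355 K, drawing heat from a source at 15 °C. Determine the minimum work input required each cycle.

W_in ≈ 74.76 kJ

T_C = 15 °C → 15 + 273.15 = 288.15 K.
Reversible heating COP: COP_HP = T_H/(T_H − T_C) = 355.00/66.85 = 5.3104.
W = Q_H/COP_HP = 397/5.3104 = 74.76 kJ.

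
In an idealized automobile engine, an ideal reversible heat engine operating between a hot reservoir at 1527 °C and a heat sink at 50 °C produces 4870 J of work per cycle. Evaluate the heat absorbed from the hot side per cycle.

T_H = 1527 °C → 1527 + 273.15 = 1800.15 K.
T_C = 50 °C → 50 + 273.15 = 323.15 K.
For a reversible engine, η = 1 − T_C/T_H = 1 − 323.15/1800.15 = 0.8205.
Q_H = W/η = 4870/0.8205 = 5935 J.

Q_H ≈ 5935 J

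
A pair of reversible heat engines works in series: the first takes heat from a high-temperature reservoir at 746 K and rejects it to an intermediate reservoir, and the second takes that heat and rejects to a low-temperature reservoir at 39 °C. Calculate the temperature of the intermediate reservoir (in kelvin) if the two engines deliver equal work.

T_C = 39 °C → 39 + 273.15 = 312.15 K.
For reversible stages Q_m = Q_H·(T_m/T_H). Setting W₁ = Q_H(1 − T_m/T_H) equal to W₂ = Q_m(1 − T_C/T_m) = Q_H·(T_m − T_C)/T_H gives T_H − T_m = T_m − T_C, so T_m = (T_H + T_C)/2 = (746.00 + 312.15)/2 = 529.1 K.

T_m ≈ 529.1 K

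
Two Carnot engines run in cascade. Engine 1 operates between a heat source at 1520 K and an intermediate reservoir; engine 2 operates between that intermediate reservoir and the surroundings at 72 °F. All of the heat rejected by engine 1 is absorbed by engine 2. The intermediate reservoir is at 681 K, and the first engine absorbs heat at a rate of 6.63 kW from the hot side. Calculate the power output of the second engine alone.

Ẇ₂ ≈ 1.68 kW

T_C = 72 °F → (72 − 32) × 5/9 = 22.22 °C = 295.37 K.
Heat entering the second stage: Q_m = Q_H·(T_m/T_H) = 6.63 × 681.00/1520.00 = 2.97 kW.
Second-stage efficiency η₂ = 1 − T_C/T_m = 1 − 295.37/681.00 = 0.5663, so W₂ = η₂·Q_m = 1.68 kW.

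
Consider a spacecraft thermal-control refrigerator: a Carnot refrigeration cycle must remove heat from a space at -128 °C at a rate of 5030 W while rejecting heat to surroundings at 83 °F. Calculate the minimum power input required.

T_H = 83 °F → (83 − 32) × 5/9 = 28.33 °C = 301.48 K.
T_C = -128 °C → -128 + 273.15 = 145.15 K.
The reversible coefficient of performance is COP_R = T_C/(T_H − T_C) = 145.15/156.33 = 0.9285.
W = Q_C/COP_R = 5030/0.9285 = 5420 W.

Ẇ_in ≈ 5420 W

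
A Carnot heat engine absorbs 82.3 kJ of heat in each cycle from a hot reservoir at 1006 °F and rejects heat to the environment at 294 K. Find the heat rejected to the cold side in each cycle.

T_H = 1006 °F → (1006 − 32) × 5/9 = 541.11 °C = 814.26 K.
For a reversible engine, η = 1 − T_C/T_H = 1 − 294.00/814.26 = 0.6389.
For a reversible cycle Q_C/Q_H = T_C/T_H, so Q_C = 82.3 × 294.00/814.26 = 29.7 kJ.

Q_C ≈ 29.7 kJ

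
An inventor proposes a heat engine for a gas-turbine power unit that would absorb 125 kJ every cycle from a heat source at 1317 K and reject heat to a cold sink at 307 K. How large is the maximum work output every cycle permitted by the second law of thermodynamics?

The second-law ceiling is the Carnot efficiency, η_max = 1 − T_C/T_H = 1 − 307.00/1317.00 = 0.7669.
W_max = η_max · Q_H = 0.7669 × 125 = 95.9 kJ.

W_max ≈ 95.9 kJ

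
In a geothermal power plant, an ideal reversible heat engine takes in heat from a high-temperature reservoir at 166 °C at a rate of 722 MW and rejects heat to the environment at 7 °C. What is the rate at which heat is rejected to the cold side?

Q̇_C ≈ 461 MW

T_H = 166 °C → 166 + 273.15 = 439.15 K.
T_C = 7 °C → 7 + 273.15 = 280.15 K.
Carnot efficiency: η = 1 − T_C/T_H = 1 − 280.15/439.15 = 0.3621.
For a reversible cycle Q_C/Q_H = T_C/T_H, so Q_C = 722 × 280.15/439.15 = 461 MW.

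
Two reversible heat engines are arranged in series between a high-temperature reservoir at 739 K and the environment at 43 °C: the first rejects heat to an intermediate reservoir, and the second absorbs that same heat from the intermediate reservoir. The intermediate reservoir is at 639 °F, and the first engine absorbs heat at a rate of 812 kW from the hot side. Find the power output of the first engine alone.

Ẇ₁ ≈ 141 kW

T_C = 43 °C → 43 + 273.15 = 316.15 K.
T_m = 639 °F → (639 − 32) × 5/9 = 337.22 °C = 610.37 K.
First-stage efficiency η₁ = 1 − T_m/T_H = 1 − 610.37/739.00 = 0.1741.
W₁ = η₁·Q_H = 0.1741 × 812 = 141 kW.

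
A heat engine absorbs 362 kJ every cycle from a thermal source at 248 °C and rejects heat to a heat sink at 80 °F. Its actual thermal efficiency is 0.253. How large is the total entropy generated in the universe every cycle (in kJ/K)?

ΔS_univ ≈ 0.207 kJ/K

T_H = 248 °C → 248 + 273.15 = 521.15 K.
T_C = 80 °F → (80 − 32) × 5/9 = 26.67 °C = 299.82 K.
W = η·Q_H = 0.253 × 362 = 91.59 kJ, so Q_C = Q_H − W = 270.4 kJ.
Reservoir entropy changes: ΔS_H = −Q_H/T_H = −362/521.15 = -0.6946 kJ/K and ΔS_C = +Q_C/T_C = 270.4/299.82 = 0.9019 kJ/K.
ΔS_univ = −Q_H/T_H + Q_C/T_C = 0.207 kJ/K (> 0, since η = 0.253 < η_Carnot = 0.425).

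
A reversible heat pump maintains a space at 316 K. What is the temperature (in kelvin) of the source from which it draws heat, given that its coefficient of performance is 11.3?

T_C ≈ 288 K

COP_HP = T_H/(T_H − T_C) ⇒ T_C = T_H·(COP_HP − 1)/COP_HP = 316.00 × (11.3 − 1)/11.3 = 288 K.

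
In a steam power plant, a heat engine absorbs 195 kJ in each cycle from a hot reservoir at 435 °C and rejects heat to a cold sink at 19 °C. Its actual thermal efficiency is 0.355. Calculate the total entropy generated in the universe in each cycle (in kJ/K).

ΔS_univ ≈ 0.155 kJ/K

T_H = 435 °C → 435 + 273.15 = 708.15 K.
T_C = 19 °C → 19 + 273.15 = 292.15 K.
W = η·Q_H = 0.355 × 195 = 69.22 kJ, so Q_C = Q_H − W = 125.8 kJ.
The hot reservoir loses entropy Q_H/T_H = 195/708.15 = 0.2754 kJ/K; the cold reservoir gains Q_C/T_C = 125.8/292.15 = 0.4305 kJ/K.
ΔS_univ = −Q_H/T_H + Q_C/T_C = 0.155 kJ/K (> 0, since η = 0.355 < η_Carnot = 0.587).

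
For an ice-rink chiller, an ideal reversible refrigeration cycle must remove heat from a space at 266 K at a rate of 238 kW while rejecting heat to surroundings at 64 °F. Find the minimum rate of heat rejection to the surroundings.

T_H = 64 °F → (64 − 32) × 5/9 = 17.78 °C = 290.93 K.
For a reversible cycle Q_H/Q_C = T_H/T_C, so Q_H = Q_C·T_H/T_C = 238 × 290.93/266.00 = 260 kW.

Q̇_H ≈ 260 kW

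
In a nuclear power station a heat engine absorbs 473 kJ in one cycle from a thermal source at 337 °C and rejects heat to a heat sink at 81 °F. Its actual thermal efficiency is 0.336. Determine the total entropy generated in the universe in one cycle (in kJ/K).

ΔS_univ ≈ 0.2704 kJ/K

T_H = 337 °C → 337 + 273.15 = 610.15 K.
T_C = 81 °F → (81 − 32) × 5/9 = 27.22 °C = 300.37 K.
W = η·Q_H = 0.336 × 473 = 158.9 kJ, so Q_C = Q_H − W = 314.1 kJ.
The hot reservoir loses entropy Q_H/T_H = 473/610.15 = 0.7752 kJ/K; the cold reservoir gains Q_C/T_C = 314.1/300.37 = 1.046 kJ/K.
ΔS_univ = −Q_H/T_H + Q_C/T_C = 0.2704 kJ/K (> 0, since η = 0.336 < η_Carnot = 0.508).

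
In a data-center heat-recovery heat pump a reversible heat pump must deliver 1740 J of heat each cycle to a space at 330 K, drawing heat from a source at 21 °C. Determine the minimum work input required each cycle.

T_C = 21 °C → 21 + 273.15 = 294.15 K.
COP_HP = T_H/(T_H − T_C) = 330.00/35.85 = 9.2050.
W = Q_H/COP_HP = 1740/9.2050 = 189 J.

W_in ≈ 189 J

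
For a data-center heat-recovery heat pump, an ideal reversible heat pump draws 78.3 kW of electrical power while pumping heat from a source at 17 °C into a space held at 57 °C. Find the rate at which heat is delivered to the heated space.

T_H = 57 °C → 57 + 273.15 = 330.15 K.
T_C = 17 °C → 17 + 273.15 = 290.15 K.
Reversible heating COP: COP_HP = T_H/(T_H − T_C) = 330.15/40.00 = 8.2538.
Q_H = COP_HP · W = 8.2538 × 78.3 = 646 kW.

Q̇_H ≈ 646 kW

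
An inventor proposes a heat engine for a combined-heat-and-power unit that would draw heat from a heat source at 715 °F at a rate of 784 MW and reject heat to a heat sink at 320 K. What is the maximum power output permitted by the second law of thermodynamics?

T_H = 715 °F → (715 − 32) × 5/9 = 379.44 °C = 652.59 K.
The second-law ceiling is the Carnot efficiency, η_max = 1 − T_C/T_H = 1 − 320.00/652.59 = 0.5096.
W_max = η_max · Q_H = 0.5096 × 784 = 399.6 MW.

Ẇ_max ≈ 399.6 MW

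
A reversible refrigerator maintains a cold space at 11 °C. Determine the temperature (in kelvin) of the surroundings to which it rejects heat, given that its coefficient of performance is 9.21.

T_C = 11 °C → 11 + 273.15 = 284.15 K.
COP_R = T_C/(T_H − T_C) ⇒ T_H = T_C·(1 + 1/COP_R) = 284.15 × (1 + 1/9.21) = 315 K.

T_H ≈ 315 K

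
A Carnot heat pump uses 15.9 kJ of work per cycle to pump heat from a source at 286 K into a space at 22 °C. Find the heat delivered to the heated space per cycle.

T_H = 22 °C → 22 + 273.15 = 295.15 K.
For a reversible heat pump, COP_HP = T_H/(T_H − T_C) = 295.15/9.15 = 32.2568.
Q_H = COP_HP · W = 32.2568 × 15.9 = 513 kJ.

Q_H ≈ 513 kJ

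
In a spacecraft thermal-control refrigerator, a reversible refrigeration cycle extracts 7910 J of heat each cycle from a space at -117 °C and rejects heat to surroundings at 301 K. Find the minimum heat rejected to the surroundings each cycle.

T_C = -117 °C → -117 + 273.15 = 156.15 K.
For a reversible cycle Q_H/Q_C = T_H/T_C, so Q_H = Q_C·T_H/T_C = 7910 × 301.00/156.15 = 15250 J.

Q_H ≈ 15250 J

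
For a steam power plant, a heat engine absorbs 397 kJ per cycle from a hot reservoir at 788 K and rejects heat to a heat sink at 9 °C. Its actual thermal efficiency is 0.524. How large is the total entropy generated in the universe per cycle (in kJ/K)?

T_C = 9 °C → 9 + 273.15 = 282.15 K.
W = η·Q_H = 0.524 × 397 = 208.0 kJ, so Q_C = Q_H − W = 189.0 kJ.
The hot reservoir loses entropy Q_H/T_H = 397/788.00 = 0.5038 kJ/K; the cold reservoir gains Q_C/T_C = 189.0/282.15 = 0.6698 kJ/K.
ΔS_univ = −Q_H/T_H + Q_C/T_C = 0.166 kJ/K (> 0, since η = 0.524 < η_Carnot = 0.642).

ΔS_univ ≈ 0.166 kJ/K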